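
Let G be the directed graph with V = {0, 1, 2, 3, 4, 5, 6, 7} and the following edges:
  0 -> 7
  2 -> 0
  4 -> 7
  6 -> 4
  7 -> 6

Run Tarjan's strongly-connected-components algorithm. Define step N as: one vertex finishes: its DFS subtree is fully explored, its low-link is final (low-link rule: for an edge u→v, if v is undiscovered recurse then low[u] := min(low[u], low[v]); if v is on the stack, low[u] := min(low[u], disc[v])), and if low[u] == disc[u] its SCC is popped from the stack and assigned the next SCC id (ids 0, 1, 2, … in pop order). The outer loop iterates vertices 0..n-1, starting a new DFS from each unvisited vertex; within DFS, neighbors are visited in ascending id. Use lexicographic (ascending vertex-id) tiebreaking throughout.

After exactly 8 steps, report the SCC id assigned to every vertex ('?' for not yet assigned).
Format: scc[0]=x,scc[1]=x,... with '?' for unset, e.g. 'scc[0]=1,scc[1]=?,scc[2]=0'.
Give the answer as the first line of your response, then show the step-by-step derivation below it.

scc[0]=1,scc[1]=2,scc[2]=3,scc[3]=4,scc[4]=0,scc[5]=5,scc[6]=0,scc[7]=0

step 1: low=(low[0]=0,low[1]=?,low[2]=?,low[3]=?,low[4]=1,low[5]=?,low[6]=2,low[7]=1); scc=(scc[0]=?,scc[1]=?,scc[2]=?,scc[3]=?,scc[4]=?,scc[5]=?,scc[6]=?,scc[7]=?)
step 2: low=(low[0]=0,low[1]=?,low[2]=?,low[3]=?,low[4]=1,low[5]=?,low[6]=1,low[7]=1); scc=(scc[0]=?,scc[1]=?,scc[2]=?,scc[3]=?,scc[4]=?,scc[5]=?,scc[6]=?,scc[7]=?)
step 3: low=(low[0]=0,low[1]=?,low[2]=?,low[3]=?,low[4]=1,low[5]=?,low[6]=1,low[7]=1); scc=(scc[0]=?,scc[1]=?,scc[2]=?,scc[3]=?,scc[4]=0,scc[5]=?,scc[6]=0,scc[7]=0)
step 4: low=(low[0]=0,low[1]=?,low[2]=?,low[3]=?,low[4]=1,low[5]=?,low[6]=1,low[7]=1); scc=(scc[0]=1,scc[1]=?,scc[2]=?,scc[3]=?,scc[4]=0,scc[5]=?,scc[6]=0,scc[7]=0)
step 5: low=(low[0]=0,low[1]=4,low[2]=?,low[3]=?,low[4]=1,low[5]=?,low[6]=1,low[7]=1); scc=(scc[0]=1,scc[1]=2,scc[2]=?,scc[3]=?,scc[4]=0,scc[5]=?,scc[6]=0,scc[7]=0)
step 6: low=(low[0]=0,low[1]=4,low[2]=5,low[3]=?,low[4]=1,low[5]=?,low[6]=1,low[7]=1); scc=(scc[0]=1,scc[1]=2,scc[2]=3,scc[3]=?,scc[4]=0,scc[5]=?,scc[6]=0,scc[7]=0)
step 7: low=(low[0]=0,low[1]=4,low[2]=5,low[3]=6,low[4]=1,low[5]=?,low[6]=1,low[7]=1); scc=(scc[0]=1,scc[1]=2,scc[2]=3,scc[3]=4,scc[4]=0,scc[5]=?,scc[6]=0,scc[7]=0)
step 8: low=(low[0]=0,low[1]=4,low[2]=5,low[3]=6,low[4]=1,low[5]=7,low[6]=1,low[7]=1); scc=(scc[0]=1,scc[1]=2,scc[2]=3,scc[3]=4,scc[4]=0,scc[5]=5,scc[6]=0,scc[7]=0)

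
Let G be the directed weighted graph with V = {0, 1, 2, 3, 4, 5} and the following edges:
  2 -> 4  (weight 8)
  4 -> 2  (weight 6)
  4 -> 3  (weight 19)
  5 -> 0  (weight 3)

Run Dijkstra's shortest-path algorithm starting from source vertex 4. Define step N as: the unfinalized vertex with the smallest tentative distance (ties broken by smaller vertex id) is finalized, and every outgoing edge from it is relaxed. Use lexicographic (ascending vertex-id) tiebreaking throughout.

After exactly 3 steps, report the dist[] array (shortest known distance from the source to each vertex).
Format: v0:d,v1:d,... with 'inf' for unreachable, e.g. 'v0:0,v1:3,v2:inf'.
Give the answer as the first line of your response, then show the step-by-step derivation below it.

v0:inf,v1:inf,v2:6,v3:19,v4:0,v5:inf

step 1: dist = v0:inf,v1:inf,v2:6,v3:19,v4:0,v5:inf
step 2: dist = v0:inf,v1:inf,v2:6,v3:19,v4:0,v5:inf
step 3: dist = v0:inf,v1:inf,v2:6,v3:19,v4:0,v5:inf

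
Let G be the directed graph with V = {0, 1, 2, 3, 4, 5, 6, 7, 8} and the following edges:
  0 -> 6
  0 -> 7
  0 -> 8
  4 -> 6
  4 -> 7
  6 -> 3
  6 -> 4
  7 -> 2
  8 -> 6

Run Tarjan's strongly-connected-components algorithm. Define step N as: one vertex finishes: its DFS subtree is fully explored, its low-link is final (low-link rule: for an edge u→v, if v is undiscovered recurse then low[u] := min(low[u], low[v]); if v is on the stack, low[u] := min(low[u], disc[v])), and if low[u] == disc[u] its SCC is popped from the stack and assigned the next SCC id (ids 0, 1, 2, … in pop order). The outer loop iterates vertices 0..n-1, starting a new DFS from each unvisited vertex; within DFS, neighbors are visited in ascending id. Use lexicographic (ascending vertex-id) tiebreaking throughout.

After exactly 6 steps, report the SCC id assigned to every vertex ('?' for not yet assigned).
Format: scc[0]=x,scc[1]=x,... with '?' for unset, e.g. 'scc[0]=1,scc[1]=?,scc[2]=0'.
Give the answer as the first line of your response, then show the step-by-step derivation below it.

scc[0]=?,scc[1]=?,scc[2]=1,scc[3]=0,scc[4]=3,scc[5]=?,scc[6]=3,scc[7]=2,scc[8]=4

step 1: low=(low[0]=0,low[1]=?,low[2]=?,low[3]=2,low[4]=?,low[5]=?,low[6]=1,low[7]=?,low[8]=?); scc=(scc[0]=?,scc[1]=?,scc[2]=?,scc[3]=0,scc[4]=?,scc[5]=?,scc[6]=?,scc[7]=?,scc[8]=?)
step 2: low=(low[0]=0,low[1]=?,low[2]=5,low[3]=2,low[4]=1,low[5]=?,low[6]=1,low[7]=4,low[8]=?); scc=(scc[0]=?,scc[1]=?,scc[2]=1,scc[3]=0,scc[4]=?,scc[5]=?,scc[6]=?,scc[7]=?,scc[8]=?)
step 3: low=(low[0]=0,low[1]=?,low[2]=5,low[3]=2,low[4]=1,low[5]=?,low[6]=1,low[7]=4,low[8]=?); scc=(scc[0]=?,scc[1]=?,scc[2]=1,scc[3]=0,scc[4]=?,scc[5]=?,scc[6]=?,scc[7]=2,scc[8]=?)
step 4: low=(low[0]=0,low[1]=?,low[2]=5,low[3]=2,low[4]=1,low[5]=?,low[6]=1,low[7]=4,low[8]=?); scc=(scc[0]=?,scc[1]=?,scc[2]=1,scc[3]=0,scc[4]=?,scc[5]=?,scc[6]=?,scc[7]=2,scc[8]=?)
step 5: low=(low[0]=0,low[1]=?,low[2]=5,low[3]=2,low[4]=1,low[5]=?,low[6]=1,low[7]=4,low[8]=?); scc=(scc[0]=?,scc[1]=?,scc[2]=1,scc[3]=0,scc[4]=3,scc[5]=?,scc[6]=3,scc[7]=2,scc[8]=?)
step 6: low=(low[0]=0,low[1]=?,low[2]=5,low[3]=2,low[4]=1,low[5]=?,low[6]=1,low[7]=4,low[8]=6); scc=(scc[0]=?,scc[1]=?,scc[2]=1,scc[3]=0,scc[4]=3,scc[5]=?,scc[6]=3,scc[7]=2,scc[8]=4)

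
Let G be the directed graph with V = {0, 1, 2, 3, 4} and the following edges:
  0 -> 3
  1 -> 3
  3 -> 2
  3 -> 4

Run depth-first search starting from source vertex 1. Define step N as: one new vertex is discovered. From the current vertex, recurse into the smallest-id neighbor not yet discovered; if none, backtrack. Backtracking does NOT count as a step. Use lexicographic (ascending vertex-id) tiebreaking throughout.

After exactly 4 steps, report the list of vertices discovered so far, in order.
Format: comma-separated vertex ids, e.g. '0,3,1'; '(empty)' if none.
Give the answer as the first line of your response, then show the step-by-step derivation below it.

1,3,2,4

step 1: discover 1; path=1; order=1
step 2: discover 3; path=1>3; order=1,3
step 3: discover 2; path=1>3>2; order=1,3,2
step 4: discover 4; path=1>3>4; order=1,3,2,4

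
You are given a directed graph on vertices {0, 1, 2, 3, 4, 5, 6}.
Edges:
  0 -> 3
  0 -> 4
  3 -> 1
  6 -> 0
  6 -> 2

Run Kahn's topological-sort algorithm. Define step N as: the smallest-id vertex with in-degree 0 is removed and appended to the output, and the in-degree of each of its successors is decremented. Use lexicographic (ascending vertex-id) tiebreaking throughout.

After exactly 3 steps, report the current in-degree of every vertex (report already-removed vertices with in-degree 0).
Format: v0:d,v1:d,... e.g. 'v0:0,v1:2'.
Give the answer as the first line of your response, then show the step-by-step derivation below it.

v0:0,v1:1,v2:0,v3:0,v4:0,v5:0,v6:0

step 1: output 5; order=[5]; indeg=(1,1,1,1,1,0,0)
step 2: output 6; order=[5,6]; indeg=(0,1,0,1,1,0,0)
step 3: output 0; order=[5,6,0]; indeg=(0,1,0,0,0,0,0)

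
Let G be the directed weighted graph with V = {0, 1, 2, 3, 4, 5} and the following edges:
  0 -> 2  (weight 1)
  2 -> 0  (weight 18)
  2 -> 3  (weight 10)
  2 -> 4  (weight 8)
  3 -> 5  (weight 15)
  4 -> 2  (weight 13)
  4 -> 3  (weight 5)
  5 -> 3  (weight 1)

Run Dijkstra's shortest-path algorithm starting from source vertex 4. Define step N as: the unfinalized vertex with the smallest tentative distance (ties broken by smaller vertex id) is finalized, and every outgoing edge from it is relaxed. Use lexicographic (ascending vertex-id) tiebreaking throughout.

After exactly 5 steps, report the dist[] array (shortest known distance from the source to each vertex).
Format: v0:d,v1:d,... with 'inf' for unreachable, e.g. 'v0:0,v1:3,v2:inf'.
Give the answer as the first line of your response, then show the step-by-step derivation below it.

v0:31,v1:inf,v2:13,v3:5,v4:0,v5:20

step 1: dist = v0:inf,v1:inf,v2:13,v3:5,v4:0,v5:inf
step 2: dist = v0:inf,v1:inf,v2:13,v3:5,v4:0,v5:20
step 3: dist = v0:31,v1:inf,v2:13,v3:5,v4:0,v5:20
step 4: dist = v0:31,v1:inf,v2:13,v3:5,v4:0,v5:20
step 5: dist = v0:31,v1:inf,v2:13,v3:5,v4:0,v5:20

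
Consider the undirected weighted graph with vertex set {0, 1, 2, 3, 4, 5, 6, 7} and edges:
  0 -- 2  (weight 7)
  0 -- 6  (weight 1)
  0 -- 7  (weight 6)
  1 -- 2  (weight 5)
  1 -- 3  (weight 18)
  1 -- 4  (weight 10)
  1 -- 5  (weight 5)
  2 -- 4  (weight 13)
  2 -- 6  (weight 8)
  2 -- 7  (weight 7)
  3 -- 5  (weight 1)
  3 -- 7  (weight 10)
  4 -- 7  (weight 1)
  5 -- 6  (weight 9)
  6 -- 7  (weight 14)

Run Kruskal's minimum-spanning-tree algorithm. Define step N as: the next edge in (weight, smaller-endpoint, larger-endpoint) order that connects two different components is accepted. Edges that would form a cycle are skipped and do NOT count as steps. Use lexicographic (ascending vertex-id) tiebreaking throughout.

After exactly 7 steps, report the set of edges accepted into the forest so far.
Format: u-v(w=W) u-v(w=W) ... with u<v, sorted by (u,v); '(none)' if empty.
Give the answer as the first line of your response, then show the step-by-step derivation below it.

0-2(w=7) 0-6(w=1) 0-7(w=6) 1-2(w=5) 1-5(w=5) 3-5(w=1) 4-7(w=1)

step 1: add edge 0-6 (w=1); MST = {0-6(w=1)}
step 2: add edge 3-5 (w=1); MST = {0-6(w=1) 3-5(w=1)}
step 3: add edge 4-7 (w=1); MST = {0-6(w=1) 3-5(w=1) 4-7(w=1)}
step 4: add edge 1-2 (w=5); MST = {0-6(w=1) 1-2(w=5) 3-5(w=1) 4-7(w=1)}
step 5: add edge 1-5 (w=5); MST = {0-6(w=1) 1-2(w=5) 1-5(w=5) 3-5(w=1) 4-7(w=1)}
step 6: add edge 0-7 (w=6); MST = {0-6(w=1) 0-7(w=6) 1-2(w=5) 1-5(w=5) 3-5(w=1) 4-7(w=1)}
step 7: add edge 0-2 (w=7); MST = {0-2(w=7) 0-6(w=1) 0-7(w=6) 1-2(w=5) 1-5(w=5) 3-5(w=1) 4-7(w=1)}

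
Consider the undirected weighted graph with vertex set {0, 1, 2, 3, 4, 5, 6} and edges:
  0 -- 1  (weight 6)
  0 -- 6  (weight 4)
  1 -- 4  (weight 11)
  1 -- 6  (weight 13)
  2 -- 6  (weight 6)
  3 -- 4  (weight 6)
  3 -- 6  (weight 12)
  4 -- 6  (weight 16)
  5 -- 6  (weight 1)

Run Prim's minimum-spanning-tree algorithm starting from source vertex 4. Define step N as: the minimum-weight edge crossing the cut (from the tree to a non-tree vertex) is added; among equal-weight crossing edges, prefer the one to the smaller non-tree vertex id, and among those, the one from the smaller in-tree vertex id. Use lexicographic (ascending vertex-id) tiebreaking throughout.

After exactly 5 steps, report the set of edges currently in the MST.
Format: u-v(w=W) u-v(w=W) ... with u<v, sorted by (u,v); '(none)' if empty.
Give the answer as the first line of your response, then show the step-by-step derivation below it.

0-1(w=6) 0-6(w=4) 1-4(w=11) 3-4(w=6) 5-6(w=1)

step 1: add edge 3-4 (w=6); MST = {3-4(w=6)}
step 2: add edge 1-4 (w=11); MST = {1-4(w=11) 3-4(w=6)}
step 3: add edge 0-1 (w=6); MST = {0-1(w=6) 1-4(w=11) 3-4(w=6)}
step 4: add edge 0-6 (w=4); MST = {0-1(w=6) 0-6(w=4) 1-4(w=11) 3-4(w=6)}
step 5: add edge 5-6 (w=1); MST = {0-1(w=6) 0-6(w=4) 1-4(w=11) 3-4(w=6) 5-6(w=1)}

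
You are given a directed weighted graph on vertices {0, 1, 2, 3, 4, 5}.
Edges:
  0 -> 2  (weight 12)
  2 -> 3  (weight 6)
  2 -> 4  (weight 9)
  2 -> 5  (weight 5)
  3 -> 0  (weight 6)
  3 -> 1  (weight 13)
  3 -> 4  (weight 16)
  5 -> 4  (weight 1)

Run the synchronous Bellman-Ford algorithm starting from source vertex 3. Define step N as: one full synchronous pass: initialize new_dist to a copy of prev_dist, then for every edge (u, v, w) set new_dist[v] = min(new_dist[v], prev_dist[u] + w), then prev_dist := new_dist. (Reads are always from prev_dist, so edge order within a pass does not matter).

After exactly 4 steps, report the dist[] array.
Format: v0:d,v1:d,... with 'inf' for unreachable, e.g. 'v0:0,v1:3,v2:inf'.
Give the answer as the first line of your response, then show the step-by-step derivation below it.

v0:6,v1:13,v2:18,v3:0,v4:16,v5:23

step 1: dist = v0:6,v1:13,v2:inf,v3:0,v4:16,v5:inf
step 2: dist = v0:6,v1:13,v2:18,v3:0,v4:16,v5:inf
step 3: dist = v0:6,v1:13,v2:18,v3:0,v4:16,v5:23
step 4: dist = v0:6,v1:13,v2:18,v3:0,v4:16,v5:23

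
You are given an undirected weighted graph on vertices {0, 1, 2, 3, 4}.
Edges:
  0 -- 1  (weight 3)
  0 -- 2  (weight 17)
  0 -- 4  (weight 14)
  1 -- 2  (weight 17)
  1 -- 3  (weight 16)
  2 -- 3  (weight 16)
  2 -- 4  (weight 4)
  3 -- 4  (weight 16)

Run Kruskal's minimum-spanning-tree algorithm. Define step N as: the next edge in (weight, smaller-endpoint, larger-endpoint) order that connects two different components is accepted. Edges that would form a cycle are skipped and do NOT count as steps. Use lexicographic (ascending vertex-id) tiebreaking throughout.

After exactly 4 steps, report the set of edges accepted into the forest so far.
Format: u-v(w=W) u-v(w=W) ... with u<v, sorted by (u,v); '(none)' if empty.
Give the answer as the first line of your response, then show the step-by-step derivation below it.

0-1(w=3) 0-4(w=14) 1-3(w=16) 2-4(w=4)

step 1: add edge 0-1 (w=3); MST = {0-1(w=3)}
step 2: add edge 2-4 (w=4); MST = {0-1(w=3) 2-4(w=4)}
step 3: add edge 0-4 (w=14); MST = {0-1(w=3) 0-4(w=14) 2-4(w=4)}
step 4: add edge 1-3 (w=16); MST = {0-1(w=3) 0-4(w=14) 1-3(w=16) 2-4(w=4)}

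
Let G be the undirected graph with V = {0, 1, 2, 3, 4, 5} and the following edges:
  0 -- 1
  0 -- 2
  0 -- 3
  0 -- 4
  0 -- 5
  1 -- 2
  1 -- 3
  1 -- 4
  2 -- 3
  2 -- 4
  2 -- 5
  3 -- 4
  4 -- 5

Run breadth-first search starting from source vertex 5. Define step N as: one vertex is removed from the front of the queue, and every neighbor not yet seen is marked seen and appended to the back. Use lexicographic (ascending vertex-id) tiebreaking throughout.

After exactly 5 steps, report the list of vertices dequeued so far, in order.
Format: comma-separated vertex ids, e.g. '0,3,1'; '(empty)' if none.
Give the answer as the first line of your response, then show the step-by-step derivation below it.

5,0,2,4,1

step 1: dequeue 5; queue=[0,2,4]; order=5
step 2: dequeue 0; queue=[2,4,1,3]; order=5,0
step 3: dequeue 2; queue=[4,1,3]; order=5,0,2
step 4: dequeue 4; queue=[1,3]; order=5,0,2,4
step 5: dequeue 1; queue=[3]; order=5,0,2,4,1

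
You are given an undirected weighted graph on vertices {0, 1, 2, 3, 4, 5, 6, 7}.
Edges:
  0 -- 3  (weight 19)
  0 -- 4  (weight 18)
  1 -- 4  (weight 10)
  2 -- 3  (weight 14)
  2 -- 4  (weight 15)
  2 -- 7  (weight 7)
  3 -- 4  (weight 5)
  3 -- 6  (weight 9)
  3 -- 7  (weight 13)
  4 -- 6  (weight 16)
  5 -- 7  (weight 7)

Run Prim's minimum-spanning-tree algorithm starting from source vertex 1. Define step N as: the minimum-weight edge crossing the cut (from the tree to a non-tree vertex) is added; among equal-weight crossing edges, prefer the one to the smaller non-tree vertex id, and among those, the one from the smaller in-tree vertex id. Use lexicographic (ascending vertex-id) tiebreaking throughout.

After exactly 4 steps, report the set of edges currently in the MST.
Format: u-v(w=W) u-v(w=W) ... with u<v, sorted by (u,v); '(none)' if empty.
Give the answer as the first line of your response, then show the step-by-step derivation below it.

1-4(w=10) 3-4(w=5) 3-6(w=9) 3-7(w=13)

step 1: add edge 1-4 (w=10); MST = {1-4(w=10)}
step 2: add edge 3-4 (w=5); MST = {1-4(w=10) 3-4(w=5)}
step 3: add edge 3-6 (w=9); MST = {1-4(w=10) 3-4(w=5) 3-6(w=9)}
step 4: add edge 3-7 (w=13); MST = {1-4(w=10) 3-4(w=5) 3-6(w=9) 3-7(w=13)}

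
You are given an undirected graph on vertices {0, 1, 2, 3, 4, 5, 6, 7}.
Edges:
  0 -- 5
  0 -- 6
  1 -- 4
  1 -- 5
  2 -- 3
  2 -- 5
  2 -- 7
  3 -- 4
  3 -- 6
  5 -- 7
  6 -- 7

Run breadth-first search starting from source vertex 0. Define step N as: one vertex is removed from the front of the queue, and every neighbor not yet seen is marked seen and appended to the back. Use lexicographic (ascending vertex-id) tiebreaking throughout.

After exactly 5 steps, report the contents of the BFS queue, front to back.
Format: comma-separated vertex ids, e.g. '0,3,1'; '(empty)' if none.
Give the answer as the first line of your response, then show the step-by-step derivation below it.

7,3,4

step 1: dequeue 0; queue=[5,6]; order=0
step 2: dequeue 5; queue=[6,1,2,7]; order=0,5
step 3: dequeue 6; queue=[1,2,7,3]; order=0,5,6
step 4: dequeue 1; queue=[2,7,3,4]; order=0,5,6,1
step 5: dequeue 2; queue=[7,3,4]; order=0,5,6,1,2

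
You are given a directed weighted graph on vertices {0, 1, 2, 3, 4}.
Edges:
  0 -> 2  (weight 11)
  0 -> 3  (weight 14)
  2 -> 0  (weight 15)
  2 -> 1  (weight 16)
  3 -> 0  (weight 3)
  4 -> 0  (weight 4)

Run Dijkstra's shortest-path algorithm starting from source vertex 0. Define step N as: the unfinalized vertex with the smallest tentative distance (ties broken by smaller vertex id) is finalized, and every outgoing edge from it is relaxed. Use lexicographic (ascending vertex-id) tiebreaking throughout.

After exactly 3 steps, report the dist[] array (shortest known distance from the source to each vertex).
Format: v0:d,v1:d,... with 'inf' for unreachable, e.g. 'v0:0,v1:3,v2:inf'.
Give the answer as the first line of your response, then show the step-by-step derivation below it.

v0:0,v1:27,v2:11,v3:14,v4:inf

step 1: dist = v0:0,v1:inf,v2:11,v3:14,v4:inf
step 2: dist = v0:0,v1:27,v2:11,v3:14,v4:inf
step 3: dist = v0:0,v1:27,v2:11,v3:14,v4:inf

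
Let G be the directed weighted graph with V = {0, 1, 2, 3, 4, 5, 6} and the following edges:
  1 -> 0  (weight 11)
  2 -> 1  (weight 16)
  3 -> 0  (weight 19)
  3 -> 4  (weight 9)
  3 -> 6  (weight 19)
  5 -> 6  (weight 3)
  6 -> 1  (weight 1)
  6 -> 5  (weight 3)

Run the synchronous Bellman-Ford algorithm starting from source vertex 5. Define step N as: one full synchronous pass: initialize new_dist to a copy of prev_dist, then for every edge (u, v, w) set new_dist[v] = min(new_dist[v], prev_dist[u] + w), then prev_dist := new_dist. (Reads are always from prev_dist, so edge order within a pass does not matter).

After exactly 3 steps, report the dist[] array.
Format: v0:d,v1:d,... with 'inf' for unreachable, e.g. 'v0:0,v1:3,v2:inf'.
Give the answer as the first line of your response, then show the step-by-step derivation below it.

v0:15,v1:4,v2:inf,v3:inf,v4:inf,v5:0,v6:3

step 1: dist = v0:inf,v1:inf,v2:inf,v3:inf,v4:inf,v5:0,v6:3
step 2: dist = v0:inf,v1:4,v2:inf,v3:inf,v4:inf,v5:0,v6:3
step 3: dist = v0:15,v1:4,v2:inf,v3:inf,v4:inf,v5:0,v6:3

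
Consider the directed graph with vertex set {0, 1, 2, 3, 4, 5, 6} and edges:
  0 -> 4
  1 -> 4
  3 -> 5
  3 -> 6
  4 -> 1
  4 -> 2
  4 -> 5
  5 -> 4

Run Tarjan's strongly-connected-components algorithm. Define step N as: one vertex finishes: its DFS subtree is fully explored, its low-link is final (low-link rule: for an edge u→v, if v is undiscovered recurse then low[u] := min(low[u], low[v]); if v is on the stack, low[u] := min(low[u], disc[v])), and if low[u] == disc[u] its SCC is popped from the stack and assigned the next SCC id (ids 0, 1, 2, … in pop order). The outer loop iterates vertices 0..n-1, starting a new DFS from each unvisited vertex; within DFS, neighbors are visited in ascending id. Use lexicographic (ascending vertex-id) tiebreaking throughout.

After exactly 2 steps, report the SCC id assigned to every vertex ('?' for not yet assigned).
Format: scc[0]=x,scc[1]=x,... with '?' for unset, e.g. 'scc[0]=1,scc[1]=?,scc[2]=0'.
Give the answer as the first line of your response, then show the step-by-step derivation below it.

scc[0]=?,scc[1]=?,scc[2]=0,scc[3]=?,scc[4]=?,scc[5]=?,scc[6]=?

step 1: low=(low[0]=0,low[1]=1,low[2]=?,low[3]=?,low[4]=1,low[5]=?,low[6]=?); scc=(scc[0]=?,scc[1]=?,scc[2]=?,scc[3]=?,scc[4]=?,scc[5]=?,scc[6]=?)
step 2: low=(low[0]=0,low[1]=1,low[2]=3,low[3]=?,low[4]=1,low[5]=?,low[6]=?); scc=(scc[0]=?,scc[1]=?,scc[2]=0,scc[3]=?,scc[4]=?,scc[5]=?,scc[6]=?)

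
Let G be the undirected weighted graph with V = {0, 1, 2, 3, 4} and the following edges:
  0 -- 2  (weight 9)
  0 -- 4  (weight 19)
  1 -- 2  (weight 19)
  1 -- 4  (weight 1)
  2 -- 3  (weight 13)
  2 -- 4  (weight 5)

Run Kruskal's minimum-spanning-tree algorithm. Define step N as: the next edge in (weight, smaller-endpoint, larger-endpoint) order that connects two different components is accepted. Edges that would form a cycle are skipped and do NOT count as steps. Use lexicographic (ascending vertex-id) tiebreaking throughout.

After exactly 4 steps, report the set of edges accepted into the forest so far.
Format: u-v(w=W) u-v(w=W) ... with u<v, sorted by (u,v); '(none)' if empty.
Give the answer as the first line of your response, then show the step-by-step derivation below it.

0-2(w=9) 1-4(w=1) 2-3(w=13) 2-4(w=5)

step 1: add edge 1-4 (w=1); MST = {1-4(w=1)}
step 2: add edge 2-4 (w=5); MST = {1-4(w=1) 2-4(w=5)}
step 3: add edge 0-2 (w=9); MST = {0-2(w=9) 1-4(w=1) 2-4(w=5)}
step 4: add edge 2-3 (w=13); MST = {0-2(w=9) 1-4(w=1) 2-3(w=13) 2-4(w=5)}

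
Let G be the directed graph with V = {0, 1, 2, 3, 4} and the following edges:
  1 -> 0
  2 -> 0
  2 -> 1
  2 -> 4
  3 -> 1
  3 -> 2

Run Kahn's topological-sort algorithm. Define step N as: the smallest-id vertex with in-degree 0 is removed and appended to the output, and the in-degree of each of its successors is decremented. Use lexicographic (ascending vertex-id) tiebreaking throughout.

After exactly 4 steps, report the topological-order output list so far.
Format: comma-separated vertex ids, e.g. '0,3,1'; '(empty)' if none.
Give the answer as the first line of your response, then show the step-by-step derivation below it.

3,2,1,0

step 1: output 3; order=[3]; indeg=(2,1,0,0,1)
step 2: output 2; order=[3,2]; indeg=(1,0,0,0,0)
step 3: output 1; order=[3,2,1]; indeg=(0,0,0,0,0)
step 4: output 0; order=[3,2,1,0]; indeg=(0,0,0,0,0)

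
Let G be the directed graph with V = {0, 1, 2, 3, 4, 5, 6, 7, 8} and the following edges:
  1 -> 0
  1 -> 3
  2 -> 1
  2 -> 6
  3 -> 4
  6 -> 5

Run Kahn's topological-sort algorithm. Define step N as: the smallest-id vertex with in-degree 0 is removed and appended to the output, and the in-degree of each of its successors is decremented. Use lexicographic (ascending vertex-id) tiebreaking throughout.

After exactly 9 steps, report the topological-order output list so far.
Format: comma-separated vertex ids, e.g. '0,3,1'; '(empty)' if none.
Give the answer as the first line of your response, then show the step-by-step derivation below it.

2,1,0,3,4,6,5,7,8

step 1: output 2; order=[2]; indeg=(1,0,0,1,1,1,0,0,0)
step 2: output 1; order=[2,1]; indeg=(0,0,0,0,1,1,0,0,0)
step 3: output 0; order=[2,1,0]; indeg=(0,0,0,0,1,1,0,0,0)
step 4: output 3; order=[2,1,0,3]; indeg=(0,0,0,0,0,1,0,0,0)
step 5: output 4; order=[2,1,0,3,4]; indeg=(0,0,0,0,0,1,0,0,0)
step 6: output 6; order=[2,1,0,3,4,6]; indeg=(0,0,0,0,0,0,0,0,0)
step 7: output 5; order=[2,1,0,3,4,6,5]; indeg=(0,0,0,0,0,0,0,0,0)
step 8: output 7; order=[2,1,0,3,4,6,5,7]; indeg=(0,0,0,0,0,0,0,0,0)
step 9: output 8; order=[2,1,0,3,4,6,5,7,8]; indeg=(0,0,0,0,0,0,0,0,0)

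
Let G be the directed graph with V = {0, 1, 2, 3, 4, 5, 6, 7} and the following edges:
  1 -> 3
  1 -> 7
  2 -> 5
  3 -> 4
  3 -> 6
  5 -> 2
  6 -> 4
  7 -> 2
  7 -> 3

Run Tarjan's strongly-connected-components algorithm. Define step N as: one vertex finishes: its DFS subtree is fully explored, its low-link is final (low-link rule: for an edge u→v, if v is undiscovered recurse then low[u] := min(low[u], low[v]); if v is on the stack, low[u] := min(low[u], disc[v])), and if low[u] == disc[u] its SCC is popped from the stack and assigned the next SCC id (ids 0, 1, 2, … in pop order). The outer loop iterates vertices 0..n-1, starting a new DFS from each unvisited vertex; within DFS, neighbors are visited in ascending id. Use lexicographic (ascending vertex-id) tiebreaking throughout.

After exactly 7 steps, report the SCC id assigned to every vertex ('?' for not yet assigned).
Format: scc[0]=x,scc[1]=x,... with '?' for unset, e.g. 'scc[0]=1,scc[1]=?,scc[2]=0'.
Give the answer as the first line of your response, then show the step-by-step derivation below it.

scc[0]=0,scc[1]=?,scc[2]=4,scc[3]=3,scc[4]=1,scc[5]=4,scc[6]=2,scc[7]=5

step 1: low=(low[0]=0,low[1]=?,low[2]=?,low[3]=?,low[4]=?,low[5]=?,low[6]=?,low[7]=?); scc=(scc[0]=0,scc[1]=?,scc[2]=?,scc[3]=?,scc[4]=?,scc[5]=?,scc[6]=?,scc[7]=?)
step 2: low=(low[0]=0,low[1]=1,low[2]=?,low[3]=2,low[4]=3,low[5]=?,low[6]=?,low[7]=?); scc=(scc[0]=0,scc[1]=?,scc[2]=?,scc[3]=?,scc[4]=1,scc[5]=?,scc[6]=?,scc[7]=?)
step 3: low=(low[0]=0,low[1]=1,low[2]=?,low[3]=2,low[4]=3,low[5]=?,low[6]=4,low[7]=?); scc=(scc[0]=0,scc[1]=?,scc[2]=?,scc[3]=?,scc[4]=1,scc[5]=?,scc[6]=2,scc[7]=?)
step 4: low=(low[0]=0,low[1]=1,low[2]=?,low[3]=2,low[4]=3,low[5]=?,low[6]=4,low[7]=?); scc=(scc[0]=0,scc[1]=?,scc[2]=?,scc[3]=3,scc[4]=1,scc[5]=?,scc[6]=2,scc[7]=?)
step 5: low=(low[0]=0,low[1]=1,low[2]=6,low[3]=2,low[4]=3,low[5]=6,low[6]=4,low[7]=5); scc=(scc[0]=0,scc[1]=?,scc[2]=?,scc[3]=3,scc[4]=1,scc[5]=?,scc[6]=2,scc[7]=?)
step 6: low=(low[0]=0,low[1]=1,low[2]=6,low[3]=2,low[4]=3,low[5]=6,low[6]=4,low[7]=5); scc=(scc[0]=0,scc[1]=?,scc[2]=4,scc[3]=3,scc[4]=1,scc[5]=4,scc[6]=2,scc[7]=?)
step 7: low=(low[0]=0,low[1]=1,low[2]=6,low[3]=2,low[4]=3,low[5]=6,low[6]=4,low[7]=5); scc=(scc[0]=0,scc[1]=?,scc[2]=4,scc[3]=3,scc[4]=1,scc[5]=4,scc[6]=2,scc[7]=5)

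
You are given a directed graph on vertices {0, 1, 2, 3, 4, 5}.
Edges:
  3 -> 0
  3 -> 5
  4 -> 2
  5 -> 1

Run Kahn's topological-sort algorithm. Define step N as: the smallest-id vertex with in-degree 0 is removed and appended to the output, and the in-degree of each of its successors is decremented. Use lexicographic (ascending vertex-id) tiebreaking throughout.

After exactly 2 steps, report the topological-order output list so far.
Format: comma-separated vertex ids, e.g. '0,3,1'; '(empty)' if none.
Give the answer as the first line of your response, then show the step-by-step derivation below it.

3,0

step 1: output 3; order=[3]; indeg=(0,1,1,0,0,0)
step 2: output 0; order=[3,0]; indeg=(0,1,1,0,0,0)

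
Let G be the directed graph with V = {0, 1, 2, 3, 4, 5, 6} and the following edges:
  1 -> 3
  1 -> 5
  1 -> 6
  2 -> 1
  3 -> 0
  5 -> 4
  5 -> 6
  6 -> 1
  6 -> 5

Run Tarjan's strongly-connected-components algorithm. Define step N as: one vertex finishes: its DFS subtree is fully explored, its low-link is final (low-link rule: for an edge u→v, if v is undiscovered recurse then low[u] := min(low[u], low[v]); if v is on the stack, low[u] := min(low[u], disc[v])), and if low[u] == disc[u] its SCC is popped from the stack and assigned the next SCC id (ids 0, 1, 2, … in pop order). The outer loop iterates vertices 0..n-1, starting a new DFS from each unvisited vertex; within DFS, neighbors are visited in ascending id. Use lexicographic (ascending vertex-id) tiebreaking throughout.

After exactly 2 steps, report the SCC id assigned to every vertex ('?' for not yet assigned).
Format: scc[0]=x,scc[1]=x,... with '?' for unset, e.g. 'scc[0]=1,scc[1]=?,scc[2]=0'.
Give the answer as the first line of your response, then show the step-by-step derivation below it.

scc[0]=0,scc[1]=?,scc[2]=?,scc[3]=1,scc[4]=?,scc[5]=?,scc[6]=?

step 1: low=(low[0]=0,low[1]=?,low[2]=?,low[3]=?,low[4]=?,low[5]=?,low[6]=?); scc=(scc[0]=0,scc[1]=?,scc[2]=?,scc[3]=?,scc[4]=?,scc[5]=?,scc[6]=?)
step 2: low=(low[0]=0,low[1]=1,low[2]=?,low[3]=2,low[4]=?,low[5]=?,low[6]=?); scc=(scc[0]=0,scc[1]=?,scc[2]=?,scc[3]=1,scc[4]=?,scc[5]=?,scc[6]=?)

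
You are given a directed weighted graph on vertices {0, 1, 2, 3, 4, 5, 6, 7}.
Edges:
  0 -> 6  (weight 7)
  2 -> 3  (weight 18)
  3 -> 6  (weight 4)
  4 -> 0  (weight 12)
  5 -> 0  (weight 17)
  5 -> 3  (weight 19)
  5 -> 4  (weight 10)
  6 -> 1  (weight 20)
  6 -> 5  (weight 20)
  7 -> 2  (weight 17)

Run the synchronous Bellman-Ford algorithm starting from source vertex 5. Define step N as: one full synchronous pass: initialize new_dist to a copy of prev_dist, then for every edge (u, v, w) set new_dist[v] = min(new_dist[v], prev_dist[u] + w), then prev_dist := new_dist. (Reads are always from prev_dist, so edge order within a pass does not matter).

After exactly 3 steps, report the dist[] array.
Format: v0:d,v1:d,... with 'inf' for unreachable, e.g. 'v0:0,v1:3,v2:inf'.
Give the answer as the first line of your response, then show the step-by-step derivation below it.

v0:17,v1:43,v2:inf,v3:19,v4:10,v5:0,v6:23,v7:inf

step 1: dist = v0:17,v1:inf,v2:inf,v3:19,v4:10,v5:0,v6:inf,v7:inf
step 2: dist = v0:17,v1:inf,v2:inf,v3:19,v4:10,v5:0,v6:23,v7:inf
step 3: dist = v0:17,v1:43,v2:inf,v3:19,v4:10,v5:0,v6:23,v7:inf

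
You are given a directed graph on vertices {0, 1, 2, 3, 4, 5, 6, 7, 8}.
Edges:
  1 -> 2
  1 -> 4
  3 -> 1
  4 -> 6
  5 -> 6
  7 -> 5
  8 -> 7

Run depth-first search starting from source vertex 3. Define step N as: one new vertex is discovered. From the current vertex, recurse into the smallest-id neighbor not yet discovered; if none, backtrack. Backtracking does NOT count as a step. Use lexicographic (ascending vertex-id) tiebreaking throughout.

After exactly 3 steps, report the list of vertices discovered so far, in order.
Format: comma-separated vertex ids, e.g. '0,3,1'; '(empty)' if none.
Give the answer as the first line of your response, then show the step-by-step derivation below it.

3,1,2

step 1: discover 3; path=3; order=3
step 2: discover 1; path=3>1; order=3,1
step 3: discover 2; path=3>1>2; order=3,1,2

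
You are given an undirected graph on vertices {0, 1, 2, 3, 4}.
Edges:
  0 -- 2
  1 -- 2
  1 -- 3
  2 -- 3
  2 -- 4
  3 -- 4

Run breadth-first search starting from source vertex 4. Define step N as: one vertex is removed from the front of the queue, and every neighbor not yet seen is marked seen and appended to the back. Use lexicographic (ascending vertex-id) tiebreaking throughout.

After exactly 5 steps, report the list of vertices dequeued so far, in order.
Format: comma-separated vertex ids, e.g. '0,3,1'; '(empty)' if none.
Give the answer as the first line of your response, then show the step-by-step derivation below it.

4,2,3,0,1

step 1: dequeue 4; queue=[2,3]; order=4
step 2: dequeue 2; queue=[3,0,1]; order=4,2
step 3: dequeue 3; queue=[0,1]; order=4,2,3
step 4: dequeue 0; queue=[1]; order=4,2,3,0
step 5: dequeue 1; queue=[(empty)]; order=4,2,3,0,1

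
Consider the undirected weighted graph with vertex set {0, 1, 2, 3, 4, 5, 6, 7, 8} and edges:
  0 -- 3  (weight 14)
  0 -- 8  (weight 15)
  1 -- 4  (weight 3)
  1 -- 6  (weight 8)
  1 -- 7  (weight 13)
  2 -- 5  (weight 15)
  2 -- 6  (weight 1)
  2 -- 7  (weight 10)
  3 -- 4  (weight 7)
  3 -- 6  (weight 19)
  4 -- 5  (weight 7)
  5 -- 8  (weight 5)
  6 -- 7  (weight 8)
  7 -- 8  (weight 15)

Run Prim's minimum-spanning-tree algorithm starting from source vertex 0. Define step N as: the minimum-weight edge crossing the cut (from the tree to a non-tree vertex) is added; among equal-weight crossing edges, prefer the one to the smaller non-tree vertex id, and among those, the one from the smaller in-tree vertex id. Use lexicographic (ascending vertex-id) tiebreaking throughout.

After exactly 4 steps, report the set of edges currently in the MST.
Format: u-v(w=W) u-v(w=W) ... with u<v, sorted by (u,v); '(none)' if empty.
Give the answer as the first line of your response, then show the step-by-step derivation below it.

0-3(w=14) 1-4(w=3) 3-4(w=7) 4-5(w=7)

step 1: add edge 0-3 (w=14); MST = {0-3(w=14)}
step 2: add edge 3-4 (w=7); MST = {0-3(w=14) 3-4(w=7)}
step 3: add edge 1-4 (w=3); MST = {0-3(w=14) 1-4(w=3) 3-4(w=7)}
step 4: add edge 4-5 (w=7); MST = {0-3(w=14) 1-4(w=3) 3-4(w=7) 4-5(w=7)}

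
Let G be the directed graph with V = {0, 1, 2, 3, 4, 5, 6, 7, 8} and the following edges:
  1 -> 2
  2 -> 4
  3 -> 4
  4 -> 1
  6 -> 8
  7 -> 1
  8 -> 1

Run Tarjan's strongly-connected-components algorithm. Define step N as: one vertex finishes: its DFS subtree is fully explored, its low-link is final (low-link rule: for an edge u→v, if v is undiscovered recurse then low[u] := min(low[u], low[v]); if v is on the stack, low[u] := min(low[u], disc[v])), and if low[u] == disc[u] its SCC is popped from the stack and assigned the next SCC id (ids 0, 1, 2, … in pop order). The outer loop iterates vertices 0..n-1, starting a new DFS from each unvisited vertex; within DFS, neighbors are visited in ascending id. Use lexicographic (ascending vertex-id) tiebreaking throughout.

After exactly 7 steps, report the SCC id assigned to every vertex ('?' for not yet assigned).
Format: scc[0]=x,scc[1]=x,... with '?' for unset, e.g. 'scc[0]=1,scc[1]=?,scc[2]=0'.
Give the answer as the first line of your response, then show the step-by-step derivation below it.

scc[0]=0,scc[1]=1,scc[2]=1,scc[3]=2,scc[4]=1,scc[5]=3,scc[6]=?,scc[7]=?,scc[8]=4

step 1: low=(low[0]=0,low[1]=?,low[2]=?,low[3]=?,low[4]=?,low[5]=?,low[6]=?,low[7]=?,low[8]=?); scc=(scc[0]=0,scc[1]=?,scc[2]=?,scc[3]=?,scc[4]=?,scc[5]=?,scc[6]=?,scc[7]=?,scc[8]=?)
step 2: low=(low[0]=0,low[1]=1,low[2]=2,low[3]=?,low[4]=1,low[5]=?,low[6]=?,low[7]=?,low[8]=?); scc=(scc[0]=0,scc[1]=?,scc[2]=?,scc[3]=?,scc[4]=?,scc[5]=?,scc[6]=?,scc[7]=?,scc[8]=?)
step 3: low=(low[0]=0,low[1]=1,low[2]=1,low[3]=?,low[4]=1,low[5]=?,low[6]=?,low[7]=?,low[8]=?); scc=(scc[0]=0,scc[1]=?,scc[2]=?,scc[3]=?,scc[4]=?,scc[5]=?,scc[6]=?,scc[7]=?,scc[8]=?)
step 4: low=(low[0]=0,low[1]=1,low[2]=1,low[3]=?,low[4]=1,low[5]=?,low[6]=?,low[7]=?,low[8]=?); scc=(scc[0]=0,scc[1]=1,scc[2]=1,scc[3]=?,scc[4]=1,scc[5]=?,scc[6]=?,scc[7]=?,scc[8]=?)
step 5: low=(low[0]=0,low[1]=1,low[2]=1,low[3]=4,low[4]=1,low[5]=?,low[6]=?,low[7]=?,low[8]=?); scc=(scc[0]=0,scc[1]=1,scc[2]=1,scc[3]=2,scc[4]=1,scc[5]=?,scc[6]=?,scc[7]=?,scc[8]=?)
step 6: low=(low[0]=0,low[1]=1,low[2]=1,low[3]=4,low[4]=1,low[5]=5,low[6]=?,low[7]=?,low[8]=?); scc=(scc[0]=0,scc[1]=1,scc[2]=1,scc[3]=2,scc[4]=1,scc[5]=3,scc[6]=?,scc[7]=?,scc[8]=?)
step 7: low=(low[0]=0,low[1]=1,low[2]=1,low[3]=4,low[4]=1,low[5]=5,low[6]=6,low[7]=?,low[8]=7); scc=(scc[0]=0,scc[1]=1,scc[2]=1,scc[3]=2,scc[4]=1,scc[5]=3,scc[6]=?,scc[7]=?,scc[8]=4)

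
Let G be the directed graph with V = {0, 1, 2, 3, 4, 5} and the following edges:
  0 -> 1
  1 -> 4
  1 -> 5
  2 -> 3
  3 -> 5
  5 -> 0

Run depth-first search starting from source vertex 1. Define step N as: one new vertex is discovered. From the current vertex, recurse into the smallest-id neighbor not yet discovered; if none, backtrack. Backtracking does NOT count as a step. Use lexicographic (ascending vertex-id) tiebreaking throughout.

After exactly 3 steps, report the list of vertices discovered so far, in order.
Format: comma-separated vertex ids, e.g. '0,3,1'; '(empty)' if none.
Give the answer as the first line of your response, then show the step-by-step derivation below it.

1,4,5

step 1: discover 1; path=1; order=1
step 2: discover 4; path=1>4; order=1,4
step 3: discover 5; path=1>5; order=1,4,5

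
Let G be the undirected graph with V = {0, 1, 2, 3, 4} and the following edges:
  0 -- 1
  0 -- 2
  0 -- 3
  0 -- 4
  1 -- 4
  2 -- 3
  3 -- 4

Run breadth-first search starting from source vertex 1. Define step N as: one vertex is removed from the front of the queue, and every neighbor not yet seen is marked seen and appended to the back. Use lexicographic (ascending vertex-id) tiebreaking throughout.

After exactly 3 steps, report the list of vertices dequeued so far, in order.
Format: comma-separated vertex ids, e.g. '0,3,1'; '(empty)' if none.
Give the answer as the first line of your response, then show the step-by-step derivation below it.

1,0,4

step 1: dequeue 1; queue=[0,4]; order=1
step 2: dequeue 0; queue=[4,2,3]; order=1,0
step 3: dequeue 4; queue=[2,3]; order=1,0,4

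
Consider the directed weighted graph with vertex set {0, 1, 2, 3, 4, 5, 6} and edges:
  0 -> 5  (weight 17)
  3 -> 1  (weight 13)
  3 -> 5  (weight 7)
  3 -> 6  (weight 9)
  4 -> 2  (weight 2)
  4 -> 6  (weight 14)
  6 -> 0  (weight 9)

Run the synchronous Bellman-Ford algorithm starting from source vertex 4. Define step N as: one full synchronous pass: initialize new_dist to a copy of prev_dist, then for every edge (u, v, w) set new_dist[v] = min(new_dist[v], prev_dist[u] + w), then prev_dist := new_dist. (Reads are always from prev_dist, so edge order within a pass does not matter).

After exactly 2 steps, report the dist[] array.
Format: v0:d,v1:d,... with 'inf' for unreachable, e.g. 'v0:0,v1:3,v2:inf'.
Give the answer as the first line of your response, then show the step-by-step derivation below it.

v0:23,v1:inf,v2:2,v3:inf,v4:0,v5:inf,v6:14

step 1: dist = v0:inf,v1:inf,v2:2,v3:inf,v4:0,v5:inf,v6:14
step 2: dist = v0:23,v1:inf,v2:2,v3:inf,v4:0,v5:inf,v6:14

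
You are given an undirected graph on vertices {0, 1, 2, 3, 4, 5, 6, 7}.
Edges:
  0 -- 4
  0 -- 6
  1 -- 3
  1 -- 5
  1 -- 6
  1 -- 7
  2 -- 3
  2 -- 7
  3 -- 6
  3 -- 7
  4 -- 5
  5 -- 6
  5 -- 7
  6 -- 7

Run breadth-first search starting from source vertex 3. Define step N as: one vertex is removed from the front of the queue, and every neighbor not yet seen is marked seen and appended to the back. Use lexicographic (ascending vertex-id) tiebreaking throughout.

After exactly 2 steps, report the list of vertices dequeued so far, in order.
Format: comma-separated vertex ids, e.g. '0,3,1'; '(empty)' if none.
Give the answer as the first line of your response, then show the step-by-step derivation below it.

3,1

step 1: dequeue 3; queue=[1,2,6,7]; order=3
step 2: dequeue 1; queue=[2,6,7,5]; order=3,1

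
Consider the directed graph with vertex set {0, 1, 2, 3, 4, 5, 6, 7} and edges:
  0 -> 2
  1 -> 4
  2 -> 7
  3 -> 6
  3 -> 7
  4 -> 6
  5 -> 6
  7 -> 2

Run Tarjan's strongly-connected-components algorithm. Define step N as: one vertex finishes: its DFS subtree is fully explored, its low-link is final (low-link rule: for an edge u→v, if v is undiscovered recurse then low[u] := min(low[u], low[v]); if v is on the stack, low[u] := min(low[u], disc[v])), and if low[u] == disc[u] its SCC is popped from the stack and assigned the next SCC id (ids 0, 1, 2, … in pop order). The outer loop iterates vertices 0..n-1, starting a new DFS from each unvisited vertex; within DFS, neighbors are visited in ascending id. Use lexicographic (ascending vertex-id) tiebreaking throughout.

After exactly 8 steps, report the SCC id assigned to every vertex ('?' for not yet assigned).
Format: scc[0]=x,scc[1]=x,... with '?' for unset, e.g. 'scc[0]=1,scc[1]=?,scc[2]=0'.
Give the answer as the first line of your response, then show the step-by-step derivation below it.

scc[0]=1,scc[1]=4,scc[2]=0,scc[3]=5,scc[4]=3,scc[5]=6,scc[6]=2,scc[7]=0

step 1: low=(low[0]=0,low[1]=?,low[2]=1,low[3]=?,low[4]=?,low[5]=?,low[6]=?,low[7]=1); scc=(scc[0]=?,scc[1]=?,scc[2]=?,scc[3]=?,scc[4]=?,scc[5]=?,scc[6]=?,scc[7]=?)
step 2: low=(low[0]=0,low[1]=?,low[2]=1,low[3]=?,low[4]=?,low[5]=?,low[6]=?,low[7]=1); scc=(scc[0]=?,scc[1]=?,scc[2]=0,scc[3]=?,scc[4]=?,scc[5]=?,scc[6]=?,scc[7]=0)
step 3: low=(low[0]=0,low[1]=?,low[2]=1,low[3]=?,low[4]=?,low[5]=?,low[6]=?,low[7]=1); scc=(scc[0]=1,scc[1]=?,scc[2]=0,scc[3]=?,scc[4]=?,scc[5]=?,scc[6]=?,scc[7]=0)
step 4: low=(low[0]=0,low[1]=3,low[2]=1,low[3]=?,low[4]=4,low[5]=?,low[6]=5,low[7]=1); scc=(scc[0]=1,scc[1]=?,scc[2]=0,scc[3]=?,scc[4]=?,scc[5]=?,scc[6]=2,scc[7]=0)
step 5: low=(low[0]=0,low[1]=3,low[2]=1,low[3]=?,low[4]=4,low[5]=?,low[6]=5,low[7]=1); scc=(scc[0]=1,scc[1]=?,scc[2]=0,scc[3]=?,scc[4]=3,scc[5]=?,scc[6]=2,scc[7]=0)
step 6: low=(low[0]=0,low[1]=3,low[2]=1,low[3]=?,low[4]=4,low[5]=?,low[6]=5,low[7]=1); scc=(scc[0]=1,scc[1]=4,scc[2]=0,scc[3]=?,scc[4]=3,scc[5]=?,scc[6]=2,scc[7]=0)
step 7: low=(low[0]=0,low[1]=3,low[2]=1,low[3]=6,low[4]=4,low[5]=?,low[6]=5,low[7]=1); scc=(scc[0]=1,scc[1]=4,scc[2]=0,scc[3]=5,scc[4]=3,scc[5]=?,scc[6]=2,scc[7]=0)
step 8: low=(low[0]=0,low[1]=3,low[2]=1,low[3]=6,low[4]=4,low[5]=7,low[6]=5,low[7]=1); scc=(scc[0]=1,scc[1]=4,scc[2]=0,scc[3]=5,scc[4]=3,scc[5]=6,scc[6]=2,scc[7]=0)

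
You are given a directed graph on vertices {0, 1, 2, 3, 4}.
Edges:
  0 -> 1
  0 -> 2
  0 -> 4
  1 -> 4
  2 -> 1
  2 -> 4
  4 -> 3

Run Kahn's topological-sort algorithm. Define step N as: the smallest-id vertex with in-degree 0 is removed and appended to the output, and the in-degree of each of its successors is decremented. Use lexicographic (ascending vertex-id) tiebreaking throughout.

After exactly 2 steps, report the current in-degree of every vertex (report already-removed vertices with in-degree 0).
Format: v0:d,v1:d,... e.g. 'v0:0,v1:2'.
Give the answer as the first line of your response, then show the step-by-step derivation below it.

v0:0,v1:0,v2:0,v3:1,v4:1

step 1: output 0; order=[0]; indeg=(0,1,0,1,2)
step 2: output 2; order=[0,2]; indeg=(0,0,0,1,1)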